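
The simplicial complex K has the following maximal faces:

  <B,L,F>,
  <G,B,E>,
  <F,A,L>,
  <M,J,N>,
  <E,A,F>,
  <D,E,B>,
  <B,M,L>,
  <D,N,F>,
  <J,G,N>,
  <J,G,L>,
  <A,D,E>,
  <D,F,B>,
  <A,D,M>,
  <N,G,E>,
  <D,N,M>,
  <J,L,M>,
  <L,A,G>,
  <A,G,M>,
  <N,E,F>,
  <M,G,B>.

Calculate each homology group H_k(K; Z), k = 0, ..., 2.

We work with the vertex ordering A < B < D < E < F < G < J < L < M < N. The simplices of K, each written with vertices in increasing order, are:

  0-simplices (10): A, B, D, E, F, G, J, L, M, N
  1-simplices (30): AD, AE, AF, AG, AL, AM, BD, BE, BF, BG, BL, BM, DE, DF, DM, DN, EF, EG, EN, FL, FN, GJ, GL, GM, GN, JL, JM, JN, LM, MN
  2-simplices (20): ADE, ADM, AEF, AFL, AGL, AGM, BDE, BDF, BEG, BFL, BGM, BLM, DFN, DMN, EFN, EGN, GJL, GJN, JLM, JMN

so the chain groups are C_0 ≅ Z^10, C_1 ≅ Z^30, C_2 ≅ Z^20.

Boundary ∂_1: C_1 → C_0 maps an edge to its endpoints' difference, ∂[p,q] = q − p. For instance
  ∂AF = F − A.
The 10×30 boundary matrix has rank 9 and Smith normal form diag(1,1,1,1,1,1,1,1,1).

Boundary ∂_2: C_2 → C_1 maps a triangle to the signed sum of its edges. For instance
  ∂AGM = GM − AM + AG,
  ∂JMN = MN − JN + JM.
This gives a 30×20 integer matrix of rank 20; reducing to Smith normal form yields diagonal entries (1,1,1,1,1,1,1,1,1,1,1,1,1,1,1,1,1,1,1,2).

From H_k ≅ ker(∂_k) / im(∂_{k+1}) we obtain:

  H_0: rank C_0 − rank ∂_1 = 10 − 9 = 1, and the invariant factors of ∂_1 are all 1, so H_0 = Z.
  H_1: rank ker ∂_1 − rank ∂_2 = (30 − 9) − 20 = 1, and ∂_2 has invariant factor 2 > 1, so H_1 = Z ⊕ Z/2.
  H_2: rank ker ∂_2 − rank ∂_3 = (20 − 20) − 0 = 0, and there is no ∂_3, so H_2 = 0.

H_0 ≅ Z,  H_1 ≅ Z ⊕ Z/2,  H_2 = 0.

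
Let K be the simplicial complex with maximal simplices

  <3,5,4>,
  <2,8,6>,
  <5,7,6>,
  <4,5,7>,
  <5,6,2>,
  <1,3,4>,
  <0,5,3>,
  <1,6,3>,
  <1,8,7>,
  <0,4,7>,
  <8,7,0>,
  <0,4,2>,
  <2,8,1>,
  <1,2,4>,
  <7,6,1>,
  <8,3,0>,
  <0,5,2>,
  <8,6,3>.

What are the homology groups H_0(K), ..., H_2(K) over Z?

Fix the vertex order 0 < 1 < 2 < 3 < 4 < 5 < 6 < 7 < 8 and write every simplex with vertices in increasing order. Then dim K = 2 and the simplices of K are:

  0-simplices (9): [0], [1], [2], [3], [4], [5], [6], [7], [8]
  1-simplices (27): (27 of them)
  2-simplices (18): [0,2,4], [0,2,5], [0,3,5], [0,3,8], [0,4,7], [0,7,8], [1,2,4], [1,2,8], [1,3,4], [1,3,6], [1,6,7], [1,7,8], [2,5,6], [2,6,8], [3,4,5], [3,6,8], [4,5,7], [5,6,7]

Hence C_0 ≅ Z^9, C_1 ≅ Z^27, C_2 ≅ Z^18.

The boundary map ∂_1: C_1 → C_0 is given by ∂[p,q] = [q] − [p]. For instance
  ∂[2,4] = [4] − [2].
The resulting 9×27 matrix has rank 8, and its Smith normal form has invariant factors (1,1,1,1,1,1,1,1).

∂_2: C_2 → C_1 maps a triangle to the signed sum of its edges. For instance
  ∂[1,3,6] = [3,6] − [1,6] + [1,3],
  ∂[1,7,8] = [7,8] − [1,8] + [1,7].
The 27×18 boundary matrix has rank 18 and Smith normal form diag(1,1,1,1,1,1,1,1,1,1,1,1,1,1,1,1,1,2).

Computing H_k = (kernel of ∂_k) / (image of ∂_{k+1}):

  H_0: rank C_0 − rank ∂_1 = 9 − 8 = 1, and the invariant factors of ∂_1 are all 1, so H_0 = Z.
  H_1: rank ker ∂_1 − rank ∂_2 = (27 − 8) − 18 = 1, and ∂_2 has invariant factor 2 > 1, so H_1 = Z ⊕ Z/2Z.
  H_2: rank ker ∂_2 − rank ∂_3 = (18 − 18) − 0 = 0, and there is no ∂_3, so H_2 = 0.

As a check, the Euler characteristic is 9 − 27 + 18 = 0, which agrees with 1 − 1 + 0 = 0.

H_0 ≅ Z,  H_1 ≅ Z ⊕ Z/2Z,  H_2 = 0.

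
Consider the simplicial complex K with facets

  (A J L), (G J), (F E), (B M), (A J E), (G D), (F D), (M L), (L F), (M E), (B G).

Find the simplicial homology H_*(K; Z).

We work with the vertex ordering A < B < D < E < F < G < J < L < M. The simplices of K, each written with vertices in increasing order, are:

  0-simplices (9): A, B, D, E, F, G, J, L, M
  1-simplices (14): AE, AJ, AL, BG, BM, DF, DG, EF, EJ, EM, FL, GJ, JL, LM
  2-simplices (2): AEJ, AJL

so the chain groups are C_0 ≅ Z^9, C_1 ≅ Z^14, C_2 ≅ Z^2.

Boundary ∂_1: C_1 → C_0 maps an edge to its endpoints' difference, ∂[p,q] = q − p. For instance
  ∂JL = L − J.
The 9×14 boundary matrix has rank 8 and Smith normal form diag(1,1,1,1,1,1,1,1).

Boundary ∂_2: C_2 → C_1 maps a triangle to the signed sum of its edges. For instance
  ∂AJL = JL − AL + AJ,
  ∂AEJ = EJ − AJ + AE.
As a 14×2 matrix over Z this has rank 2, with invariant factors (1,1).

From H_k ≅ ker(∂_k) / im(∂_{k+1}) we obtain:

  H_0: rank C_0 − rank ∂_1 = 9 − 8 = 1, and the invariant factors of ∂_1 are all 1, so H_0 ≅ Z.
  H_1: rank ker ∂_1 − rank ∂_2 = (14 − 8) − 2 = 4, and the invariant factors of ∂_2 are all 1, so H_1 ≅ Z^4.
  H_2: rank ker ∂_2 − rank ∂_3 = (2 − 2) − 0 = 0, and there is no ∂_3, so H_2 ≅ 0.

H_0 ≅ Z,  H_1 ≅ Z^4,  H_2 = 0.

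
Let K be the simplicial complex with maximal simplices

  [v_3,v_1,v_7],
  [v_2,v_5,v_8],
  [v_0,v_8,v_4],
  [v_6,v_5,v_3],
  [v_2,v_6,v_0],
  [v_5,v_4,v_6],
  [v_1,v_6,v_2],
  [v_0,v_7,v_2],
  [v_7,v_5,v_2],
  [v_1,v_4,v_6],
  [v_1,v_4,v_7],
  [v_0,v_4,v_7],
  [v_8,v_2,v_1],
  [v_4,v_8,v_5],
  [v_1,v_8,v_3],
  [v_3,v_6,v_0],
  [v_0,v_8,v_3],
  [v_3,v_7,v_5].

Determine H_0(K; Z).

We work with the vertex ordering v_0 < v_1 < v_2 < v_3 < v_4 < v_5 < v_6 < v_7 < v_8. The simplices of K, each written with vertices in increasing order, are:

  0-simplices (9): [v_0], [v_1], [v_2], [v_3], [v_4], [v_5], [v_6], [v_7], [v_8]
  1-simplices (27): (27 of them)
  2-simplices (18): (18 of them)

giving chain groups C_0 ≅ Z^9, C_1 ≅ Z^27, C_2 ≅ Z^18.

Boundary ∂_1: C_1 → C_0 is given by ∂[p,q] = [q] − [p].
The 9×27 boundary matrix has rank 8 and Smith normal form diag(1,1,1,1,1,1,1,1).

Boundary ∂_2: C_2 → C_1 sends each 2-simplex [p,q,r] to [q,r] − [p,r] + [p,q]. For instance
  ∂[v_0,v_4,v_7] = [v_4,v_7] − [v_0,v_7] + [v_0,v_4],
  ∂[v_0,v_2,v_7] = [v_2,v_7] − [v_0,v_7] + [v_0,v_2].
The 27×18 boundary matrix has rank 17 and Smith normal form diag(1,1,1,1,1,1,1,1,1,1,1,1,1,1,1,1,1).

Reading off H_k = ker ∂_k / im ∂_{k+1}:

  H_0: rank C_0 − rank ∂_1 = 9 − 8 = 1, and the invariant factors of ∂_1 are all 1, so H_0 = Z.

H_0 ≅ Z.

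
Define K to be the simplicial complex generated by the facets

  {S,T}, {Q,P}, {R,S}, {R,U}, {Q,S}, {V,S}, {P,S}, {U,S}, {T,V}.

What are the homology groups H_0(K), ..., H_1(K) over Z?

Take the total order P < Q < R < S < T < U < V on the vertex set. Then K (dimension 1) consists of the simplices:

  0-simplices (7): P, Q, R, S, T, U, V
  1-simplices (9): PQ, PS, QS, RS, RU, ST, SU, SV, TV

so the chain groups are C_0 ≅ Z^7, C_1 ≅ Z^9.

∂_1: C_1 → C_0 sends each edge [p,q] (with p < q) to q − p. For instance
  ∂ST = T − S.
This gives a 7×9 integer matrix of rank 6; reducing to Smith normal form yields diagonal entries (1,1,1,1,1,1).

Now H_k = ker ∂_k / im ∂_{k+1}, so:

  H_0: rank C_0 − rank ∂_1 = 7 − 6 = 1, and the invariant factors of ∂_1 are all 1, so H_0 ≅ Z.
  H_1: rank ker ∂_1 − rank ∂_2 = (9 − 6) − 0 = 3, and there is no ∂_2, so H_1 ≅ Z^3.

H_0 = Z,  H_1 = Z^3.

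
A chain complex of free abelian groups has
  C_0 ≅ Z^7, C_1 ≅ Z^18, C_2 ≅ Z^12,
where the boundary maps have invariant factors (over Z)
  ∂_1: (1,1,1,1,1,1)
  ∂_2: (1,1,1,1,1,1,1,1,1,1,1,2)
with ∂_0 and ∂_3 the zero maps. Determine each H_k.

H_0 ≅ Z,  H_1 ≅ Z/2Z,  H_2 = 0.

H_0: b_0 = 7 − 0 − 6 = 1; torsion from ∂_1 factors > 1: none. So H_0 ≅ Z.
H_1: b_1 = 18 − 6 − 12 = 0; torsion from ∂_2 factors > 1: [2]. So H_1 ≅ Z/2Z.
H_2: b_2 = 12 − 12 − 0 = 0; torsion from ∂_3 factors > 1: none. So H_2 ≅ 0.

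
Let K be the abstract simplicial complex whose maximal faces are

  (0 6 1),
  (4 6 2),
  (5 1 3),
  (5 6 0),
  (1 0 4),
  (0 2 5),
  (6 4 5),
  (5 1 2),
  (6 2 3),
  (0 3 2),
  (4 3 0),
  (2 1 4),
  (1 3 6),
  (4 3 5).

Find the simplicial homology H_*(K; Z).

H_0 = Z,  H_1 = Z^2,  H_2 = Z.

Take the total order 0 < 1 < 2 < 3 < 4 < 5 < 6 on the vertex set. Then K (dimension 2) consists of the simplices:

  0-simplices (7): [0], [1], [2], [3], [4], [5], [6]
  1-simplices (21): [0,1], [0,2], [0,3], [0,4], [0,5], [0,6], [1,2], [1,3], [1,4], [1,5], [1,6], [2,3], [2,4], [2,5], [2,6], [3,4], [3,5], [3,6], [4,5], [4,6], [5,6]
  2-simplices (14): [0,1,4], [0,1,6], [0,2,3], [0,2,5], [0,3,4], [0,5,6], [1,2,4], [1,2,5], [1,3,5], [1,3,6], [2,3,6], [2,4,6], [3,4,5], [4,5,6]

so the chain groups are C_0 ≅ Z^7, C_1 ≅ Z^21, C_2 ≅ Z^14.

Boundary ∂_1: C_1 → C_0 maps an edge to its endpoints' difference, ∂[p,q] = q − p.
This gives a 7×21 integer matrix of rank 6; reducing to Smith normal form yields diagonal entries (1,1,1,1,1,1).

Boundary ∂_2: C_2 → C_1 maps a triangle to the signed sum of its edges. For instance
  ∂[1,3,6] = [3,6] − [1,6] + [1,3],
  ∂[0,2,5] = [2,5] − [0,5] + [0,2].
As a 21×14 matrix over Z this has rank 13, with invariant factors (1,1,1,1,1,1,1,1,1,1,1,1,1).

Now H_k = ker ∂_k / im ∂_{k+1}, so:

  H_0: rank C_0 − rank ∂_1 = 7 − 6 = 1, and the invariant factors of ∂_1 are all 1, so H_0 ≅ Z.
  H_1: rank ker ∂_1 − rank ∂_2 = (21 − 6) − 13 = 2, and the invariant factors of ∂_2 are all 1, so H_1 ≅ Z^2.
  H_2: rank ker ∂_2 − rank ∂_3 = (14 − 13) − 0 = 1, and there is no ∂_3, so H_2 ≅ Z.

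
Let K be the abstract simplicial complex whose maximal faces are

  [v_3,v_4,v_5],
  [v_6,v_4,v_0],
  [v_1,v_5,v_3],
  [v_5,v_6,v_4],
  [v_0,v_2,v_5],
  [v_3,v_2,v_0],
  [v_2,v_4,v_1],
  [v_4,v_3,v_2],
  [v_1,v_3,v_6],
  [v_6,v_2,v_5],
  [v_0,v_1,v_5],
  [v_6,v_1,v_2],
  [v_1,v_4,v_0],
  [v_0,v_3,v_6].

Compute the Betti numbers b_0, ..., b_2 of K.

b_0 = 1, b_1 = 2, b_2 = 1.

Order the vertices as v_0 < v_1 < v_2 < v_3 < v_4 < v_5 < v_6. Listing each simplex with vertices in this order, K has dimension 2 with simplices:

  0-simplices (7): [v_0], [v_1], [v_2], [v_3], [v_4], [v_5], [v_6]
  1-simplices (21): (21 of them)
  2-simplices (14): (14 of them)

Hence C_0 ≅ Z^7, C_1 ≅ Z^21, C_2 ≅ Z^14.

The boundary map ∂_1: C_1 → C_0 sends each edge [p,q] (with p < q) to q − p. For instance
  ∂[v_0,v_6] = [v_6] − [v_0].
As a 7×21 matrix over Z this has rank 6, with invariant factors (1,1,1,1,1,1).

Boundary ∂_2: C_2 → C_1 sends each 2-simplex [p,q,r] to [q,r] − [p,r] + [p,q]. For instance
  ∂[v_4,v_5,v_6] = [v_5,v_6] − [v_4,v_6] + [v_4,v_5],
  ∂[v_1,v_2,v_6] = [v_2,v_6] − [v_1,v_6] + [v_1,v_2].
The resulting 21×14 matrix has rank 13, and its Smith normal form has invariant factors (1,1,1,1,1,1,1,1,1,1,1,1,1).

From H_k ≅ ker(∂_k) / im(∂_{k+1}) we obtain:

  H_0: rank C_0 − rank ∂_1 = 7 − 6 = 1, and the invariant factors of ∂_1 are all 1, so H_0 ≅ Z.
  H_1: rank ker ∂_1 − rank ∂_2 = (21 − 6) − 13 = 2, and the invariant factors of ∂_2 are all 1, so H_1 ≅ Z^2.
  H_2: rank ker ∂_2 − rank ∂_3 = (14 − 13) − 0 = 1, and there is no ∂_3, so H_2 ≅ Z.

Hence the Betti numbers are b_0 = 1, b_1 = 2, b_2 = 1.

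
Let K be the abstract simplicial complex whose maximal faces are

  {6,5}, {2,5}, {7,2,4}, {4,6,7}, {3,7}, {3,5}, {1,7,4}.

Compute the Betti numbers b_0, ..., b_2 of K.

K has 7 vertices, 11 edges, 3 triangles.
rank ∂_0 = 0, rank ∂_1 = 6 ⇒ b_0 = 7 − 0 − 6 = 1; all invariant factors of ∂_1 are 1 so no torsion. So H_0 ≅ Z.
rank ∂_1 = 6, rank ∂_2 = 3 ⇒ b_1 = 11 − 6 − 3 = 2; all invariant factors of ∂_2 are 1 so no torsion. So H_1 ≅ Z^2.
rank ∂_2 = 3, rank ∂_3 = 0 ⇒ b_2 = 3 − 3 − 0 = 0. So H_2 ≅ 0.

b_0 = 1, b_1 = 2, b_2 = 0.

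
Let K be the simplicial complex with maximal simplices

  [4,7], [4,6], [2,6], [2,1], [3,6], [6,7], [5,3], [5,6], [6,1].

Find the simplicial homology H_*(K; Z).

Fix the vertex order 1 < 2 < 3 < 4 < 5 < 6 < 7 and write every simplex with vertices in increasing order. Then dim K = 1 and the simplices of K are:

  0-simplices (7): [1], [2], [3], [4], [5], [6], [7]
  1-simplices (9): [1,2], [1,6], [2,6], [3,5], [3,6], [4,6], [4,7], [5,6], [6,7]

so the chain groups are C_0 ≅ Z^7, C_1 ≅ Z^9.

Boundary ∂_1: C_1 → C_0 maps an edge to its endpoints' difference, ∂[p,q] = q − p. For instance
  ∂[3,6] = [6] − [3].
This gives a 7×9 integer matrix of rank 6; reducing to Smith normal form yields diagonal entries (1,1,1,1,1,1).

Computing H_k = (kernel of ∂_k) / (image of ∂_{k+1}):

  H_0: rank C_0 − rank ∂_1 = 7 − 6 = 1, and the invariant factors of ∂_1 are all 1, so H_0 = Z.
  H_1: rank ker ∂_1 − rank ∂_2 = (9 − 6) − 0 = 3, and there is no ∂_2, so H_1 = Z^3.

As a check, the Euler characteristic is 7 − 9 = -2, which agrees with 1 − 3 = -2.

H_0 = Z,  H_1 = Z^3.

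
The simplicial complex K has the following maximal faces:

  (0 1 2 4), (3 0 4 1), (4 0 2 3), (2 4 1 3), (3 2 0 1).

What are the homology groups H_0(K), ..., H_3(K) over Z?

We work with the vertex ordering 0 < 1 < 2 < 3 < 4. The simplices of K, each written with vertices in increasing order, are:

  0-simplices (5): [0], [1], [2], [3], [4]
  1-simplices (10): [0,1], [0,2], [0,3], [0,4], [1,2], [1,3], [1,4], [2,3], [2,4], [3,4]
  2-simplices (10): [0,1,2], [0,1,3], [0,1,4], [0,2,3], [0,2,4], [0,3,4], [1,2,3], [1,2,4], [1,3,4], [2,3,4]
  3-simplices (5): [0,1,2,3], [0,1,2,4], [0,1,3,4], [0,2,3,4], [1,2,3,4]

so the chain groups are C_0 ≅ Z^5, C_1 ≅ Z^10, C_2 ≅ Z^10, C_3 ≅ Z^5.

Boundary ∂_1: C_1 → C_0 is given by ∂[p,q] = [q] − [p].
The resulting 5×10 matrix has rank 4, and its Smith normal form has invariant factors (1,1,1,1).

Boundary ∂_2: C_2 → C_1 sends each 2-simplex [p,q,r] to [q,r] − [p,r] + [p,q]. For instance
  ∂[0,1,2] = [1,2] − [0,2] + [0,1],
  ∂[1,3,4] = [3,4] − [1,4] + [1,3].
The 10×10 boundary matrix has rank 6 and Smith normal form diag(1,1,1,1,1,1).

∂_3: C_3 → C_2 sends each 3-simplex σ to the alternating sum Σ_i (−1)^i (σ with its i-th vertex removed). For instance
  ∂[0,1,2,4] = [1,2,4] − [0,2,4] + [0,1,4] − [0,1,2],
  ∂[0,1,2,3] = [1,2,3] − [0,2,3] + [0,1,3] − [0,1,2].
The 10×5 boundary matrix has rank 4 and Smith normal form diag(1,1,1,1).

Reading off H_k = ker ∂_k / im ∂_{k+1}:

  H_0: rank C_0 − rank ∂_1 = 5 − 4 = 1, and the invariant factors of ∂_1 are all 1, so H_0 ≅ Z.
  H_1: rank ker ∂_1 − rank ∂_2 = (10 − 4) − 6 = 0, and the invariant factors of ∂_2 are all 1, so H_1 ≅ 0.
  H_2: rank ker ∂_2 − rank ∂_3 = (10 − 6) − 4 = 0, and the invariant factors of ∂_3 are all 1, so H_2 ≅ 0.
  H_3: rank ker ∂_3 − rank ∂_4 = (5 − 4) − 0 = 1, and there is no ∂_4, so H_3 ≅ Z.

H_0 = Z,  H_1 = 0,  H_2 = 0,  H_3 = Z.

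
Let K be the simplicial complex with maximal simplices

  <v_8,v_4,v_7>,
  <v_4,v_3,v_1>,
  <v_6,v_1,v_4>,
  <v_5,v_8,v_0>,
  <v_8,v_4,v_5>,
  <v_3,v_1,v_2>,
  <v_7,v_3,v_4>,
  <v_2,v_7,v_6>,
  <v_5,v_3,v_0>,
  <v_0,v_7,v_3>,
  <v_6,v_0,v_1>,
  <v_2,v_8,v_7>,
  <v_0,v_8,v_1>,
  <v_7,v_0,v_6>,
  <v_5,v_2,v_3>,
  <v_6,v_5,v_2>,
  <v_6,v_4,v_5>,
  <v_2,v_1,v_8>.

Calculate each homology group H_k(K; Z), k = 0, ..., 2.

H_0 ≅ Z,  H_1 ≅ Z^2,  H_2 ≅ Z.

Take the total order v_0 < v_1 < v_2 < v_3 < v_4 < v_5 < v_6 < v_7 < v_8 on the vertex set. Then K (dimension 2) consists of the simplices:

  0-simplices (9): [v_0], [v_1], [v_2], [v_3], [v_4], [v_5], [v_6], [v_7], [v_8]
  1-simplices (27): (27 of them)
  2-simplices (18): (18 of them)

giving chain groups C_0 ≅ Z^9, C_1 ≅ Z^27, C_2 ≅ Z^18.

Boundary ∂_1: C_1 → C_0 maps an edge to its endpoints' difference, ∂[p,q] = q − p. For instance
  ∂[v_2,v_7] = [v_7] − [v_2].
The 9×27 boundary matrix has rank 8 and Smith normal form diag(1,1,1,1,1,1,1,1).

The boundary map ∂_2: C_2 → C_1 acts by ∂[p,q,r] = [q,r] − [p,r] + [p,q]. For instance
  ∂[v_0,v_3,v_5] = [v_3,v_5] − [v_0,v_5] + [v_0,v_3],
  ∂[v_2,v_3,v_5] = [v_3,v_5] − [v_2,v_5] + [v_2,v_3].
The 27×18 boundary matrix has rank 17 and Smith normal form diag(1,1,1,1,1,1,1,1,1,1,1,1,1,1,1,1,1).

Now H_k = ker ∂_k / im ∂_{k+1}, so:

  H_0: rank C_0 − rank ∂_1 = 9 − 8 = 1, and the invariant factors of ∂_1 are all 1, so H_0 = Z.
  H_1: rank ker ∂_1 − rank ∂_2 = (27 − 8) − 17 = 2, and the invariant factors of ∂_2 are all 1, so H_1 = Z^2.
  H_2: rank ker ∂_2 − rank ∂_3 = (18 − 17) − 0 = 1, and there is no ∂_3, so H_2 = Z.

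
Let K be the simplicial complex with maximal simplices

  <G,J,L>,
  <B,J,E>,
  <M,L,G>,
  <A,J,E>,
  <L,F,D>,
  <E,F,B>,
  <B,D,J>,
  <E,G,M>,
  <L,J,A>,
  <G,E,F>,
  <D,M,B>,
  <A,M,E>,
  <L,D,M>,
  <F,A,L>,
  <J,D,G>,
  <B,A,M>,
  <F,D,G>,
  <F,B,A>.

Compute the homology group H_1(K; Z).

H_1 ≅ Z ⊕ Z/2.

K has 9 vertices, 27 edges, 18 triangles.
rank ∂_1 = 8, rank ∂_2 = 18 ⇒ b_1 = 27 − 8 − 18 = 1; ∂_2 has invariant factor(s) [2] giving torsion. So H_1 = Z ⊕ Z/2.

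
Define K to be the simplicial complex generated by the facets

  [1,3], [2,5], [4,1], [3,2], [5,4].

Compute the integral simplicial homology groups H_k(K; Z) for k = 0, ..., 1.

K has 5 vertices, 5 edges.
rank ∂_0 = 0, rank ∂_1 = 4 ⇒ b_0 = 5 − 0 − 4 = 1; all invariant factors of ∂_1 are 1 so no torsion. So H_0 = Z.
rank ∂_1 = 4, rank ∂_2 = 0 ⇒ b_1 = 5 − 4 − 0 = 1. So H_1 = Z.

H_0 = Z,  H_1 = Z.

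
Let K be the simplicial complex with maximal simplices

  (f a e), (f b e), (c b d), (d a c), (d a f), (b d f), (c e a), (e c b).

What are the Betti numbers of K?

Order the vertices as a < b < c < d < e < f. Listing each simplex with vertices in this order, K has dimension 2 with simplices:

  0-simplices (6): a, b, c, d, e, f
  1-simplices (12): ac, ad, ae, af, bc, bd, be, bf, cd, ce, df, ef
  2-simplices (8): acd, ace, adf, aef, bcd, bce, bdf, bef

giving chain groups C_0 ≅ Z^6, C_1 ≅ Z^12, C_2 ≅ Z^8.

Boundary ∂_1: C_1 → C_0 maps an edge to its endpoints' difference, ∂[p,q] = q − p.
This gives a 6×12 integer matrix of rank 5; reducing to Smith normal form yields diagonal entries (1,1,1,1,1).

Boundary ∂_2: C_2 → C_1 acts by ∂[p,q,r] = [q,r] − [p,r] + [p,q]. For instance
  ∂ace = ce − ae + ac,
  ∂bcd = cd − bd + bc.
The 12×8 boundary matrix has rank 7 and Smith normal form diag(1,1,1,1,1,1,1).

Computing H_k = (kernel of ∂_k) / (image of ∂_{k+1}):

  H_0: rank C_0 − rank ∂_1 = 6 − 5 = 1, and the invariant factors of ∂_1 are all 1, so H_0 = Z.
  H_1: rank ker ∂_1 − rank ∂_2 = (12 − 5) − 7 = 0, and the invariant factors of ∂_2 are all 1, so H_1 = 0.
  H_2: rank ker ∂_2 − rank ∂_3 = (8 − 7) − 0 = 1, and there is no ∂_3, so H_2 = Z.

Hence the Betti numbers are b_0 = 1, b_1 = 0, b_2 = 1.

b_0 = 1, b_1 = 0, b_2 = 1.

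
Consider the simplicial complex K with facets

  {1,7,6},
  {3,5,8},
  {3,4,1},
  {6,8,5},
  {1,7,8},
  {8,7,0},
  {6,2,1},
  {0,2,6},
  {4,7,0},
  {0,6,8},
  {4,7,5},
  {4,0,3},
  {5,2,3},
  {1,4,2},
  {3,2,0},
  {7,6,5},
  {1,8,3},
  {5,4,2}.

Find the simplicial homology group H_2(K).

H_2 = 0.

We work with the vertex ordering 0 < 1 < 2 < 3 < 4 < 5 < 6 < 7 < 8. The simplices of K, each written with vertices in increasing order, are:

  0-simplices (9): [0], [1], [2], [3], [4], [5], [6], [7], [8]
  1-simplices (27): (27 of them)
  2-simplices (18): [0,2,3], [0,2,6], [0,3,4], [0,4,7], [0,6,8], [0,7,8], [1,2,4], [1,2,6], [1,3,4], [1,3,8], [1,6,7], [1,7,8], [2,3,5], [2,4,5], [3,5,8], [4,5,7], [5,6,7], [5,6,8]

Hence C_0 ≅ Z^9, C_1 ≅ Z^27, C_2 ≅ Z^18.

Boundary ∂_1: C_1 → C_0 maps an edge to its endpoints' difference, ∂[p,q] = q − p.
The 9×27 boundary matrix has rank 8 and Smith normal form diag(1,1,1,1,1,1,1,1).

Boundary ∂_2: C_2 → C_1 acts by ∂[p,q,r] = [q,r] − [p,r] + [p,q]. For instance
  ∂[2,3,5] = [3,5] − [2,5] + [2,3],
  ∂[0,3,4] = [3,4] − [0,4] + [0,3].
As a 27×18 matrix over Z this has rank 18, with invariant factors (1,1,1,1,1,1,1,1,1,1,1,1,1,1,1,1,1,2).

Now H_k = ker ∂_k / im ∂_{k+1}, so:

  H_2: rank ker ∂_2 − rank ∂_3 = (18 − 18) − 0 = 0, and there is no ∂_3, so H_2 ≅ 0.

(K is a triangulation of the Klein bottle.)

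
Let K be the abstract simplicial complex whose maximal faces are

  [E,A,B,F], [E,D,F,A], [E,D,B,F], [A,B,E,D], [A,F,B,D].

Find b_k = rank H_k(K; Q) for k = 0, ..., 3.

b_0 = 1, b_1 = 0, b_2 = 0, b_3 = 1.

We work with the vertex ordering A < B < D < E < F. The simplices of K, each written with vertices in increasing order, are:

  0-simplices (5): A, B, D, E, F
  1-simplices (10): AB, AD, AE, AF, BD, BE, BF, DE, DF, EF
  2-simplices (10): ABD, ABE, ABF, ADE, ADF, AEF, BDE, BDF, BEF, DEF
  3-simplices (5): ABDE, ABDF, ABEF, ADEF, BDEF

so the chain groups are C_0 ≅ Z^5, C_1 ≅ Z^10, C_2 ≅ Z^10, C_3 ≅ Z^5.

∂_1: C_1 → C_0 sends each edge [p,q] (with p < q) to q − p. For instance
  ∂DE = E − D.
The resulting 5×10 matrix has rank 4, and its Smith normal form has invariant factors (1,1,1,1).

The boundary map ∂_2: C_2 → C_1 acts by ∂[p,q,r] = [q,r] − [p,r] + [p,q]. For instance
  ∂AEF = EF − AF + AE,
  ∂ADE = DE − AE + AD.
The 10×10 boundary matrix has rank 6 and Smith normal form diag(1,1,1,1,1,1).

Boundary ∂_3: C_3 → C_2 sends each 3-simplex σ to the alternating sum Σ_i (−1)^i (σ with its i-th vertex removed). For instance
  ∂ADEF = DEF − AEF + ADF − ADE,
  ∂ABDF = BDF − ADF + ABF − ABD.
This gives a 10×5 integer matrix of rank 4; reducing to Smith normal form yields diagonal entries (1,1,1,1).

Now H_k = ker ∂_k / im ∂_{k+1}, so:

  H_0: rank C_0 − rank ∂_1 = 5 − 4 = 1, and the invariant factors of ∂_1 are all 1, so H_0 = Z.
  H_1: rank ker ∂_1 − rank ∂_2 = (10 − 4) − 6 = 0, and the invariant factors of ∂_2 are all 1, so H_1 = 0.
  H_2: rank ker ∂_2 − rank ∂_3 = (10 − 6) − 4 = 0, and the invariant factors of ∂_3 are all 1, so H_2 = 0.
  H_3: rank ker ∂_3 − rank ∂_4 = (5 − 4) − 0 = 1, and there is no ∂_4, so H_3 = Z.

Hence the Betti numbers are b_0 = 1, b_1 = 0, b_2 = 0, b_3 = 1.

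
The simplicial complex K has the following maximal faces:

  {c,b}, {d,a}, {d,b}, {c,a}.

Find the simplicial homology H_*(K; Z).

H_0 ≅ Z,  H_1 ≅ Z.

Take the total order a < b < c < d on the vertex set. Then K (dimension 1) consists of the simplices:

  0-simplices (4): a, b, c, d
  1-simplices (4): ac, ad, bc, bd

so the chain groups are C_0 ≅ Z^4, C_1 ≅ Z^4.

The boundary map ∂_1: C_1 → C_0 sends each edge [p,q] (with p < q) to q − p. For instance
  ∂bc = c − b.
This gives a 4×4 integer matrix of rank 3; reducing to Smith normal form yields diagonal entries (1,1,1).

Computing H_k = (kernel of ∂_k) / (image of ∂_{k+1}):

  H_0: rank C_0 − rank ∂_1 = 4 − 3 = 1, and the invariant factors of ∂_1 are all 1, so H_0 = Z.
  H_1: rank ker ∂_1 − rank ∂_2 = (4 − 3) − 0 = 1, and there is no ∂_2, so H_1 = Z.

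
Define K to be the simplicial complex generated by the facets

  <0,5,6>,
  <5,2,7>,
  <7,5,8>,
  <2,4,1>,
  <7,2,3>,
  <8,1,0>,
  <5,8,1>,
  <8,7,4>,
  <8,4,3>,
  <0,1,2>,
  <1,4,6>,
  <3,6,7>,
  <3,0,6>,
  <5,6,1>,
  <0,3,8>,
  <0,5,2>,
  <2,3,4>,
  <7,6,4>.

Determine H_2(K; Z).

We work with the vertex ordering 0 < 1 < 2 < 3 < 4 < 5 < 6 < 7 < 8. The simplices of K, each written with vertices in increasing order, are:

  0-simplices (9): [0], [1], [2], [3], [4], [5], [6], [7], [8]
  1-simplices (27): (27 of them)
  2-simplices (18): [0,1,2], [0,1,8], [0,2,5], [0,3,6], [0,3,8], [0,5,6], [1,2,4], [1,4,6], [1,5,6], [1,5,8], [2,3,4], [2,3,7], [2,5,7], [3,4,8], [3,6,7], [4,6,7], [4,7,8], [5,7,8]

so the chain groups are C_0 ≅ Z^9, C_1 ≅ Z^27, C_2 ≅ Z^18.

Boundary ∂_1: C_1 → C_0 maps an edge to its endpoints' difference, ∂[p,q] = q − p.
As a 9×27 matrix over Z this has rank 8, with invariant factors (1,1,1,1,1,1,1,1).

The boundary map ∂_2: C_2 → C_1 acts by ∂[p,q,r] = [q,r] − [p,r] + [p,q]. For instance
  ∂[5,7,8] = [7,8] − [5,8] + [5,7],
  ∂[3,4,8] = [4,8] − [3,8] + [3,4].
This gives a 27×18 integer matrix of rank 18; reducing to Smith normal form yields diagonal entries (1,1,1,1,1,1,1,1,1,1,1,1,1,1,1,1,1,2).

From H_k ≅ ker(∂_k) / im(∂_{k+1}) we obtain:

  H_2: rank ker ∂_2 − rank ∂_3 = (18 − 18) − 0 = 0, and there is no ∂_3, so H_2 ≅ 0.

H_2 = 0.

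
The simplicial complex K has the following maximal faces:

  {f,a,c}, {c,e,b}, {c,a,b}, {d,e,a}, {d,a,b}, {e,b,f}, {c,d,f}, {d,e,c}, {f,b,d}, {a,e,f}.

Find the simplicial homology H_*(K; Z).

H_0 ≅ Z,  H_1 ≅ Z/2,  H_2 = 0.

Order the vertices as a < b < c < d < e < f. Listing each simplex with vertices in this order, K has dimension 2 with simplices:

  0-simplices (6): a, b, c, d, e, f
  1-simplices (15): ab, ac, ad, ae, af, bc, bd, be, bf, cd, ce, cf, de, df, ef
  2-simplices (10): abc, abd, acf, ade, aef, bce, bdf, bef, cde, cdf

so the chain groups are C_0 ≅ Z^6, C_1 ≅ Z^15, C_2 ≅ Z^10.

Boundary ∂_1: C_1 → C_0 sends each edge [p,q] (with p < q) to q − p.
The resulting 6×15 matrix has rank 5, and its Smith normal form has invariant factors (1,1,1,1,1).

The boundary map ∂_2: C_2 → C_1 acts by ∂[p,q,r] = [q,r] − [p,r] + [p,q]. For instance
  ∂acf = cf − af + ac,
  ∂bce = ce − be + bc.
This gives a 15×10 integer matrix of rank 10; reducing to Smith normal form yields diagonal entries (1,1,1,1,1,1,1,1,1,2).

Computing H_k = (kernel of ∂_k) / (image of ∂_{k+1}):

  H_0: rank C_0 − rank ∂_1 = 6 − 5 = 1, and the invariant factors of ∂_1 are all 1, so H_0 ≅ Z.
  H_1: rank ker ∂_1 − rank ∂_2 = (15 − 5) − 10 = 0, and ∂_2 has invariant factor 2 > 1, so H_1 ≅ Z/2.
  H_2: rank ker ∂_2 − rank ∂_3 = (10 − 10) − 0 = 0, and there is no ∂_3, so H_2 ≅ 0.

(K is a triangulation of the real projective plane RP^2.)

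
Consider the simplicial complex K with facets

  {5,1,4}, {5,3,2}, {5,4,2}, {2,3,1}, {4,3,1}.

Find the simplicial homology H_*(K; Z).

Take the total order 1 < 2 < 3 < 4 < 5 on the vertex set. Then K (dimension 2) consists of the simplices:

  0-simplices (5): [1], [2], [3], [4], [5]
  1-simplices (10): [1,2], [1,3], [1,4], [1,5], [2,3], [2,4], [2,5], [3,4], [3,5], [4,5]
  2-simplices (5): [1,2,3], [1,3,4], [1,4,5], [2,3,5], [2,4,5]

so the chain groups are C_0 ≅ Z^5, C_1 ≅ Z^10, C_2 ≅ Z^5.

Boundary ∂_1: C_1 → C_0 is given by ∂[p,q] = [q] − [p]. For instance
  ∂[3,5] = [5] − [3].
The 5×10 boundary matrix has rank 4 and Smith normal form diag(1,1,1,1).

The boundary map ∂_2: C_2 → C_1 maps a triangle to the signed sum of its edges. For instance
  ∂[2,3,5] = [3,5] − [2,5] + [2,3],
  ∂[1,2,3] = [2,3] − [1,3] + [1,2].
The resulting 10×5 matrix has rank 5, and its Smith normal form has invariant factors (1,1,1,1,1).

From H_k ≅ ker(∂_k) / im(∂_{k+1}) we obtain:

  H_0: rank C_0 − rank ∂_1 = 5 − 4 = 1, and the invariant factors of ∂_1 are all 1, so H_0 ≅ Z.
  H_1: rank ker ∂_1 − rank ∂_2 = (10 − 4) − 5 = 1, and the invariant factors of ∂_2 are all 1, so H_1 ≅ Z.
  H_2: rank ker ∂_2 − rank ∂_3 = (5 − 5) − 0 = 0, and there is no ∂_3, so H_2 ≅ 0.

As a check, the Euler characteristic is 5 − 10 + 5 = 0, which agrees with 1 − 1 + 0 = 0.

H_0 ≅ Z,  H_1 ≅ Z,  H_2 = 0.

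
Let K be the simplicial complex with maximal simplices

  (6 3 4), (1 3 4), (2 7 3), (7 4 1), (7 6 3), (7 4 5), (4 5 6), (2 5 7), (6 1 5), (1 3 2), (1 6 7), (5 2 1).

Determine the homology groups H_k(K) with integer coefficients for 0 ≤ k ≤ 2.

H_0 ≅ Z,  H_1 ≅ Z/2Z,  H_2 = 0.

We work with the vertex ordering 1 < 2 < 3 < 4 < 5 < 6 < 7. The simplices of K, each written with vertices in increasing order, are:

  0-simplices (7): [1], [2], [3], [4], [5], [6], [7]
  1-simplices (18): [1,2], [1,3], [1,4], [1,5], [1,6], [1,7], [2,3], [2,5], [2,7], [3,4], [3,6], [3,7], [4,5], [4,6], [4,7], [5,6], [5,7], [6,7]
  2-simplices (12): [1,2,3], [1,2,5], [1,3,4], [1,4,7], [1,5,6], [1,6,7], [2,3,7], [2,5,7], [3,4,6], [3,6,7], [4,5,6], [4,5,7]

so the chain groups are C_0 ≅ Z^7, C_1 ≅ Z^18, C_2 ≅ Z^12.

∂_1: C_1 → C_0 is given by ∂[p,q] = [q] − [p].
The resulting 7×18 matrix has rank 6, and its Smith normal form has invariant factors (1,1,1,1,1,1).

∂_2: C_2 → C_1 maps a triangle to the signed sum of its edges. For instance
  ∂[2,3,7] = [3,7] − [2,7] + [2,3],
  ∂[1,5,6] = [5,6] − [1,6] + [1,5].
The resulting 18×12 matrix has rank 12, and its Smith normal form has invariant factors (1,1,1,1,1,1,1,1,1,1,1,2).

From H_k ≅ ker(∂_k) / im(∂_{k+1}) we obtain:

  H_0: rank C_0 − rank ∂_1 = 7 − 6 = 1, and the invariant factors of ∂_1 are all 1, so H_0 ≅ Z.
  H_1: rank ker ∂_1 − rank ∂_2 = (18 − 6) − 12 = 0, and ∂_2 has invariant factor 2 > 1, so H_1 ≅ Z/2Z.
  H_2: rank ker ∂_2 − rank ∂_3 = (12 − 12) − 0 = 0, and there is no ∂_3, so H_2 ≅ 0.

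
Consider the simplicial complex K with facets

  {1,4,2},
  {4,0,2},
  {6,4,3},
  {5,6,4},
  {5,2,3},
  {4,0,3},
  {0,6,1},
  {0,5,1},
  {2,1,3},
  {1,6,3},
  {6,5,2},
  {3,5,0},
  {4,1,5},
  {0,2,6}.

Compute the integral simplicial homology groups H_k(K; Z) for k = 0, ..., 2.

Take the total order 0 < 1 < 2 < 3 < 4 < 5 < 6 on the vertex set. Then K (dimension 2) consists of the simplices:

  0-simplices (7): [0], [1], [2], [3], [4], [5], [6]
  1-simplices (21): [0,1], [0,2], [0,3], [0,4], [0,5], [0,6], [1,2], [1,3], [1,4], [1,5], [1,6], [2,3], [2,4], [2,5], [2,6], [3,4], [3,5], [3,6], [4,5], [4,6], [5,6]
  2-simplices (14): [0,1,5], [0,1,6], [0,2,4], [0,2,6], [0,3,4], [0,3,5], [1,2,3], [1,2,4], [1,3,6], [1,4,5], [2,3,5], [2,5,6], [3,4,6], [4,5,6]

giving chain groups C_0 ≅ Z^7, C_1 ≅ Z^21, C_2 ≅ Z^14.

Boundary ∂_1: C_1 → C_0 maps an edge to its endpoints' difference, ∂[p,q] = q − p. For instance
  ∂[1,5] = [5] − [1].
The 7×21 boundary matrix has rank 6 and Smith normal form diag(1,1,1,1,1,1).

Boundary ∂_2: C_2 → C_1 acts by ∂[p,q,r] = [q,r] − [p,r] + [p,q]. For instance
  ∂[4,5,6] = [5,6] − [4,6] + [4,5],
  ∂[1,2,3] = [2,3] − [1,3] + [1,2].
As a 21×14 matrix over Z this has rank 13, with invariant factors (1,1,1,1,1,1,1,1,1,1,1,1,1).

Computing H_k = (kernel of ∂_k) / (image of ∂_{k+1}):

  H_0: rank C_0 − rank ∂_1 = 7 − 6 = 1, and the invariant factors of ∂_1 are all 1, so H_0 = Z.
  H_1: rank ker ∂_1 − rank ∂_2 = (21 − 6) − 13 = 2, and the invariant factors of ∂_2 are all 1, so H_1 = Z^2.
  H_2: rank ker ∂_2 − rank ∂_3 = (14 − 13) − 0 = 1, and there is no ∂_3, so H_2 = Z.

H_0 ≅ Z,  H_1 ≅ Z^2,  H_2 ≅ Z.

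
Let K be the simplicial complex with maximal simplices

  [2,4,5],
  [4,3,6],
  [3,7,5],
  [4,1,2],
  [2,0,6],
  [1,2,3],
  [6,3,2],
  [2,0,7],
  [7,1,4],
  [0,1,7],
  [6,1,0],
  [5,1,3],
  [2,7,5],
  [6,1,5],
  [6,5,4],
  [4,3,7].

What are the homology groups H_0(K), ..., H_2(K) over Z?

H_0 = Z,  H_1 = Z^2,  H_2 = Z.

Fix the vertex order 0 < 1 < 2 < 3 < 4 < 5 < 6 < 7 and write every simplex with vertices in increasing order. Then dim K = 2 and the simplices of K are:

  0-simplices (8): [0], [1], [2], [3], [4], [5], [6], [7]
  1-simplices (24): (24 of them)
  2-simplices (16): [0,1,6], [0,1,7], [0,2,6], [0,2,7], [1,2,3], [1,2,4], [1,3,5], [1,4,7], [1,5,6], [2,3,6], [2,4,5], [2,5,7], [3,4,6], [3,4,7], [3,5,7], [4,5,6]

so the chain groups are C_0 ≅ Z^8, C_1 ≅ Z^24, C_2 ≅ Z^16.

The boundary map ∂_1: C_1 → C_0 is given by ∂[p,q] = [q] − [p].
This gives a 8×24 integer matrix of rank 7; reducing to Smith normal form yields diagonal entries (1,1,1,1,1,1,1).

∂_2: C_2 → C_1 acts by ∂[p,q,r] = [q,r] − [p,r] + [p,q]. For instance
  ∂[4,5,6] = [5,6] − [4,6] + [4,5],
  ∂[1,4,7] = [4,7] − [1,7] + [1,4].
This gives a 24×16 integer matrix of rank 15; reducing to Smith normal form yields diagonal entries (1,1,1,1,1,1,1,1,1,1,1,1,1,1,1).

Reading off H_k = ker ∂_k / im ∂_{k+1}:

  H_0: rank C_0 − rank ∂_1 = 8 − 7 = 1, and the invariant factors of ∂_1 are all 1, so H_0 = Z.
  H_1: rank ker ∂_1 − rank ∂_2 = (24 − 7) − 15 = 2, and the invariant factors of ∂_2 are all 1, so H_1 = Z^2.
  H_2: rank ker ∂_2 − rank ∂_3 = (16 − 15) − 0 = 1, and there is no ∂_3, so H_2 = Z.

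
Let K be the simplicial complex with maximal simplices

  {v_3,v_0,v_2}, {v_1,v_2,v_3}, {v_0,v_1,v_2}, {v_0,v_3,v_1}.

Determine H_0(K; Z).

H_0 = Z.

Order the vertices as v_0 < v_1 < v_2 < v_3. Listing each simplex with vertices in this order, K has dimension 2 with simplices:

  0-simplices (4): [v_0], [v_1], [v_2], [v_3]
  1-simplices (6): [v_0,v_1], [v_0,v_2], [v_0,v_3], [v_1,v_2], [v_1,v_3], [v_2,v_3]
  2-simplices (4): [v_0,v_1,v_2], [v_0,v_1,v_3], [v_0,v_2,v_3], [v_1,v_2,v_3]

so the chain groups are C_0 ≅ Z^4, C_1 ≅ Z^6, C_2 ≅ Z^4.

Boundary ∂_1: C_1 → C_0 is given by ∂[p,q] = [q] − [p].
As a 4×6 matrix over Z this has rank 3, with invariant factors (1,1,1).

∂_2: C_2 → C_1 sends each 2-simplex [p,q,r] to [q,r] − [p,r] + [p,q]. For instance
  ∂[v_0,v_1,v_3] = [v_1,v_3] − [v_0,v_3] + [v_0,v_1],
  ∂[v_0,v_2,v_3] = [v_2,v_3] − [v_0,v_3] + [v_0,v_2].
This gives a 6×4 integer matrix of rank 3; reducing to Smith normal form yields diagonal entries (1,1,1).

Reading off H_k = ker ∂_k / im ∂_{k+1}:

  H_0: rank C_0 − rank ∂_1 = 4 − 3 = 1, and the invariant factors of ∂_1 are all 1, so H_0 ≅ Z.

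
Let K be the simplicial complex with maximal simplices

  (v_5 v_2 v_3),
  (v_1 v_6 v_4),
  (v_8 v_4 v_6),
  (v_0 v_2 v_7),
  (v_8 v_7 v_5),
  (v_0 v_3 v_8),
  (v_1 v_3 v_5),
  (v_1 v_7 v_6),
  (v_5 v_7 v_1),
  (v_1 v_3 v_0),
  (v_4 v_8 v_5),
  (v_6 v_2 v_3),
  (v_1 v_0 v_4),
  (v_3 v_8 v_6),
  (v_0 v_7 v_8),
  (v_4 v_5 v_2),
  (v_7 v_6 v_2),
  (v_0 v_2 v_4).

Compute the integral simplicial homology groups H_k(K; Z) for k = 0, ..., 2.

H_0 ≅ Z,  H_1 ≅ Z^2,  H_2 ≅ Z.

Fix the vertex order v_0 < v_1 < v_2 < v_3 < v_4 < v_5 < v_6 < v_7 < v_8 and write every simplex with vertices in increasing order. Then dim K = 2 and the simplices of K are:

  0-simplices (9): [v_0], [v_1], [v_2], [v_3], [v_4], [v_5], [v_6], [v_7], [v_8]
  1-simplices (27): (27 of them)
  2-simplices (18): (18 of them)

so the chain groups are C_0 ≅ Z^9, C_1 ≅ Z^27, C_2 ≅ Z^18.

∂_1: C_1 → C_0 is given by ∂[p,q] = [q] − [p].
This gives a 9×27 integer matrix of rank 8; reducing to Smith normal form yields diagonal entries (1,1,1,1,1,1,1,1).

∂_2: C_2 → C_1 acts by ∂[p,q,r] = [q,r] − [p,r] + [p,q]. For instance
  ∂[v_0,v_3,v_8] = [v_3,v_8] − [v_0,v_8] + [v_0,v_3],
  ∂[v_2,v_3,v_5] = [v_3,v_5] − [v_2,v_5] + [v_2,v_3].
As a 27×18 matrix over Z this has rank 17, with invariant factors (1,1,1,1,1,1,1,1,1,1,1,1,1,1,1,1,1).

Reading off H_k = ker ∂_k / im ∂_{k+1}:

  H_0: rank C_0 − rank ∂_1 = 9 − 8 = 1, and the invariant factors of ∂_1 are all 1, so H_0 ≅ Z.
  H_1: rank ker ∂_1 − rank ∂_2 = (27 − 8) − 17 = 2, and the invariant factors of ∂_2 are all 1, so H_1 ≅ Z^2.
  H_2: rank ker ∂_2 − rank ∂_3 = (18 − 17) − 0 = 1, and there is no ∂_3, so H_2 ≅ Z.

(K is a triangulation of the torus T^2.)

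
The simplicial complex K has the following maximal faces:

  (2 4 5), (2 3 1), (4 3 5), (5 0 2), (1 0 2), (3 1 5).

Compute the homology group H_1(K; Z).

We work with the vertex ordering 0 < 1 < 2 < 3 < 4 < 5. The simplices of K, each written with vertices in increasing order, are:

  0-simplices (6): [0], [1], [2], [3], [4], [5]
  1-simplices (12): [0,1], [0,2], [0,5], [1,2], [1,3], [1,5], [2,3], [2,4], [2,5], [3,4], [3,5], [4,5]
  2-simplices (6): [0,1,2], [0,2,5], [1,2,3], [1,3,5], [2,4,5], [3,4,5]

Hence C_0 ≅ Z^6, C_1 ≅ Z^12, C_2 ≅ Z^6.

∂_1: C_1 → C_0 maps an edge to its endpoints' difference, ∂[p,q] = q − p. For instance
  ∂[3,4] = [4] − [3].
The 6×12 boundary matrix has rank 5 and Smith normal form diag(1,1,1,1,1).

The boundary map ∂_2: C_2 → C_1 sends each 2-simplex [p,q,r] to [q,r] − [p,r] + [p,q]. For instance
  ∂[1,2,3] = [2,3] − [1,3] + [1,2],
  ∂[1,3,5] = [3,5] − [1,5] + [1,3].
This gives a 12×6 integer matrix of rank 6; reducing to Smith normal form yields diagonal entries (1,1,1,1,1,1).

Computing H_k = (kernel of ∂_k) / (image of ∂_{k+1}):

  H_1: rank ker ∂_1 − rank ∂_2 = (12 − 5) − 6 = 1, and the invariant factors of ∂_2 are all 1, so H_1 = Z.

H_1 = Z.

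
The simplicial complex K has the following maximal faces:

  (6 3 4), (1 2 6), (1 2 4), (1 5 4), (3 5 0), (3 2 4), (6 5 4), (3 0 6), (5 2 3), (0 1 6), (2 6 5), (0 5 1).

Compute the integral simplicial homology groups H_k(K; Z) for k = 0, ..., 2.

H_0 = Z,  H_1 = Z/2Z,  H_2 = 0.

Order the vertices as 0 < 1 < 2 < 3 < 4 < 5 < 6. Listing each simplex with vertices in this order, K has dimension 2 with simplices:

  0-simplices (7): [0], [1], [2], [3], [4], [5], [6]
  1-simplices (18): [0,1], [0,3], [0,5], [0,6], [1,2], [1,4], [1,5], [1,6], [2,3], [2,4], [2,5], [2,6], [3,4], [3,5], [3,6], [4,5], [4,6], [5,6]
  2-simplices (12): [0,1,5], [0,1,6], [0,3,5], [0,3,6], [1,2,4], [1,2,6], [1,4,5], [2,3,4], [2,3,5], [2,5,6], [3,4,6], [4,5,6]

Hence C_0 ≅ Z^7, C_1 ≅ Z^18, C_2 ≅ Z^12.

∂_1: C_1 → C_0 is given by ∂[p,q] = [q] − [p]. For instance
  ∂[0,6] = [6] − [0].
The resulting 7×18 matrix has rank 6, and its Smith normal form has invariant factors (1,1,1,1,1,1).

∂_2: C_2 → C_1 acts by ∂[p,q,r] = [q,r] − [p,r] + [p,q]. For instance
  ∂[4,5,6] = [5,6] − [4,6] + [4,5],
  ∂[1,2,4] = [2,4] − [1,4] + [1,2].
The 18×12 boundary matrix has rank 12 and Smith normal form diag(1,1,1,1,1,1,1,1,1,1,1,2).

Now H_k = ker ∂_k / im ∂_{k+1}, so:

  H_0: rank C_0 − rank ∂_1 = 7 − 6 = 1, and the invariant factors of ∂_1 are all 1, so H_0 = Z.
  H_1: rank ker ∂_1 − rank ∂_2 = (18 − 6) − 12 = 0, and ∂_2 has invariant factor 2 > 1, so H_1 = Z/2Z.
  H_2: rank ker ∂_2 − rank ∂_3 = (12 − 12) − 0 = 0, and there is no ∂_3, so H_2 = 0.

As a check, the Euler characteristic is 7 − 18 + 12 = 1, which agrees with 1 − 0 + 0 = 1.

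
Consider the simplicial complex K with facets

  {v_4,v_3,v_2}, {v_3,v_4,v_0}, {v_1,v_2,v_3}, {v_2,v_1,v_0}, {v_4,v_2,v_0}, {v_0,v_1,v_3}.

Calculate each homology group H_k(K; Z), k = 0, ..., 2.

H_0 = Z,  H_1 = 0,  H_2 = Z.

We work with the vertex ordering v_0 < v_1 < v_2 < v_3 < v_4. The simplices of K, each written with vertices in increasing order, are:

  0-simplices (5): [v_0], [v_1], [v_2], [v_3], [v_4]
  1-simplices (9): [v_0,v_1], [v_0,v_2], [v_0,v_3], [v_0,v_4], [v_1,v_2], [v_1,v_3], [v_2,v_3], [v_2,v_4], [v_3,v_4]
  2-simplices (6): [v_0,v_1,v_2], [v_0,v_1,v_3], [v_0,v_2,v_4], [v_0,v_3,v_4], [v_1,v_2,v_3], [v_2,v_3,v_4]

giving chain groups C_0 ≅ Z^5, C_1 ≅ Z^9, C_2 ≅ Z^6.

The boundary map ∂_1: C_1 → C_0 sends each edge [p,q] (with p < q) to q − p.
As a 5×9 matrix over Z this has rank 4, with invariant factors (1,1,1,1).

Boundary ∂_2: C_2 → C_1 sends each 2-simplex [p,q,r] to [q,r] − [p,r] + [p,q]. For instance
  ∂[v_2,v_3,v_4] = [v_3,v_4] − [v_2,v_4] + [v_2,v_3],
  ∂[v_0,v_1,v_3] = [v_1,v_3] − [v_0,v_3] + [v_0,v_1].
The resulting 9×6 matrix has rank 5, and its Smith normal form has invariant factors (1,1,1,1,1).

Now H_k = ker ∂_k / im ∂_{k+1}, so:

  H_0: rank C_0 − rank ∂_1 = 5 − 4 = 1, and the invariant factors of ∂_1 are all 1, so H_0 ≅ Z.
  H_1: rank ker ∂_1 − rank ∂_2 = (9 − 4) − 5 = 0, and the invariant factors of ∂_2 are all 1, so H_1 ≅ 0.
  H_2: rank ker ∂_2 − rank ∂_3 = (6 − 5) − 0 = 1, and there is no ∂_3, so H_2 ≅ Z.

As a check, the Euler characteristic is 5 − 9 + 6 = 2, which agrees with 1 − 0 + 1 = 2.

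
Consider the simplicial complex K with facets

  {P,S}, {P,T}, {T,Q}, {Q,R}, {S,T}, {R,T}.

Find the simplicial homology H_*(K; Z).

H_0 = Z,  H_1 = Z^2.

Order the vertices as P < Q < R < S < T. Listing each simplex with vertices in this order, K has dimension 1 with simplices:

  0-simplices (5): P, Q, R, S, T
  1-simplices (6): PS, PT, QR, QT, RT, ST

Hence C_0 ≅ Z^5, C_1 ≅ Z^6.

∂_1: C_1 → C_0 maps an edge to its endpoints' difference, ∂[p,q] = q − p. For instance
  ∂QT = T − Q.
This gives a 5×6 integer matrix of rank 4; reducing to Smith normal form yields diagonal entries (1,1,1,1).

Now H_k = ker ∂_k / im ∂_{k+1}, so:

  H_0: rank C_0 − rank ∂_1 = 5 − 4 = 1, and the invariant factors of ∂_1 are all 1, so H_0 ≅ Z.
  H_1: rank ker ∂_1 − rank ∂_2 = (6 − 4) − 0 = 2, and there is no ∂_2, so H_1 ≅ Z^2.

As a check, the Euler characteristic is 5 − 6 = -1, which agrees with 1 − 2 = -1.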